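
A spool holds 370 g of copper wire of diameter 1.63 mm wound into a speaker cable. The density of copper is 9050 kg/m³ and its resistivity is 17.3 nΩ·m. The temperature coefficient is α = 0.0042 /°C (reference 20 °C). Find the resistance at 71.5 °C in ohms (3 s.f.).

ρ = 17.3 nΩ·m = 1.73×10^-8 Ω·m
A = π(d/2)² = π(8.1500e-04 m)² = 2.0867e-06 m²
L = m/(density·A) = 0.37/(9050×2.0867e-06) = 19.59 m
R = ρL/A = (1.73×10^-8)(19.59)/(2.0867e-06) = 0.1624 Ω
R(71.5 °C) = 0.1624 × (1 + 0.0042×51.5) = 0.198 Ω

0.198 Ω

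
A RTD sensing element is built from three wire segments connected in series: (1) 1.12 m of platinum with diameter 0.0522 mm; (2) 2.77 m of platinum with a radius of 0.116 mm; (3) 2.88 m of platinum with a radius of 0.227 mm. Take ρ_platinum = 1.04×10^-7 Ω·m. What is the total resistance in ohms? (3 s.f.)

63.1 Ω

Seg 1: A = π(d/2)² = π(2.6100e-05 m)² = 2.140e-09 m²
R_1 = (1.04×10^-7)(1.12)/(2.140e-09) = 54.43 Ω
Seg 2: A = πr² = π(1.1600e-04 m)² = 4.227e-08 m²
R_2 = (1.04×10^-7)(2.77)/(4.227e-08) = 6.815 Ω
Seg 3: A = πr² = π(2.2700e-04 m)² = 1.619e-07 m²
R_3 = (1.04×10^-7)(2.88)/(1.619e-07) = 1.85 Ω
R_total = R_1 + R_2 + R_3 = 63.1 Ω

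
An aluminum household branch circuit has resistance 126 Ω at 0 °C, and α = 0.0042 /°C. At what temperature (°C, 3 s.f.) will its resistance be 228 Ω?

193 °C

R = R₀(1 + α(T − T₀)) ⇒ T = T₀ + (R/R₀ − 1)/α
T = 0 + (228/126 − 1)/0.0042 = 0 + (0.8095)/0.0042 = 193 °C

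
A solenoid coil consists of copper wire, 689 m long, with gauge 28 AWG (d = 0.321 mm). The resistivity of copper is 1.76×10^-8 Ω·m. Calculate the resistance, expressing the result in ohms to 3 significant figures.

150 Ω

A = π(0.321/2 mm)² = π(1.6050e-04 m)² = 8.093e-08 m²
R = ρL/A = (1.76×10^-8)(689 m)/(8.093e-08 m²) = 150 Ω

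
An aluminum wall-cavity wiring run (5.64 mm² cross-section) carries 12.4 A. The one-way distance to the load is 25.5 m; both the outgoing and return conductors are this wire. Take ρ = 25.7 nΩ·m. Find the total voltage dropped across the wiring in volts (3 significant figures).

ρ = 25.7 nΩ·m = 2.57×10^-8 Ω·m
A = 5.64 mm² = 5.640e-06 m²
Total conductor length (both ways) L = 2 × 25.5 = 51 m
R = ρL/A = (2.57×10^-8)(51)/(5.640e-06) = 0.2324 Ω
V = IR = 12.4 × 0.2324 = 2.88 V

2.88 V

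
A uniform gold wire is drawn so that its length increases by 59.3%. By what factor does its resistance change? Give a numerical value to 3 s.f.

k = 1 + 59.3/100 = 1.593; volume constant ⇒ A' = A/k, so R' = k²R.
Factor = 2.54

2.54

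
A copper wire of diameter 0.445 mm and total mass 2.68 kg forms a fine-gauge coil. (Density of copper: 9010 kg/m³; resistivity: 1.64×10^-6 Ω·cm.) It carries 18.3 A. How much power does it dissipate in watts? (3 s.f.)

67500 W

ρ = 1.64×10^-6 Ω·cm = 1.64×10^-8 Ω·m
A = π(d/2)² = π(2.2250e-04 m)² = 1.5553e-07 m²
L = m/(density·A) = 2.68/(9010×1.5553e-07) = 1912 m
R = ρL/A = (1.64×10^-8)(1912)/(1.5553e-07) = 201.7 Ω
P = I²R = (18.3)² × 201.7 = 67500 W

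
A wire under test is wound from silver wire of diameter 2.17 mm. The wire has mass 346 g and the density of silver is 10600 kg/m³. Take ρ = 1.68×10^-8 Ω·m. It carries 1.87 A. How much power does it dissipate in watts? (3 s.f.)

0.140 W

A = π(d/2)² = π(1.0850e-03 m)² = 3.6984e-06 m²
L = m/(density·A) = 0.346/(10600×3.6984e-06) = 8.826 m
R = ρL/A = (1.68×10^-8)(8.826)/(3.6984e-06) = 0.04009 Ω
P = I²R = (1.87)² × 0.04009 = 0.140 W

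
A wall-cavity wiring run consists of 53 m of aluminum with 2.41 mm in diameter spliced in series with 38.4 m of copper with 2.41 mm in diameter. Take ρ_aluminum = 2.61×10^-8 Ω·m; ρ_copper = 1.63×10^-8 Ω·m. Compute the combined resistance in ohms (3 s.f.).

0.440 Ω

Segment 1: A = π(d/2)² = π(1.2050e-03 m)² = 4.562e-06 m²
R₁ = ρL/A = (2.61×10^-8)(53)/(4.562e-06) = 0.3032 Ω
R₂ = (1.63×10^-8)(38.4)/(4.562e-06) = 0.1372 Ω
R = R₁ + R₂ = 0.440 Ω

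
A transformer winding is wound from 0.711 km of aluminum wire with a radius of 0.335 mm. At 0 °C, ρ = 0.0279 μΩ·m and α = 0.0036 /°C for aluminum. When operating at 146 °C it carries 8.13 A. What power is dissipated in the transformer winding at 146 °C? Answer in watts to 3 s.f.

5670 W

ρ = 0.0279 μΩ·m = 2.79×10^-8 Ω·m
A = πr² = π(3.3500e-04 m)² = 3.526e-07 m²
R₍0₎ = ρL/A = (2.79×10^-8)(711)/(3.526e-07) = 56.26 Ω
R₍146₎ = R₍0₎(1 + αΔT) = 56.26 × (1 + 0.0036×146) = 85.84 Ω
P = I²R = (8.13)² × 85.84 = 5670 W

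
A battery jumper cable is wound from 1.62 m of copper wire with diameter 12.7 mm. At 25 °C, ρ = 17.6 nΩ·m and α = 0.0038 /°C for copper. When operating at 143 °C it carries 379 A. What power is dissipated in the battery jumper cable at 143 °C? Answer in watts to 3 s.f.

ρ = 17.6 nΩ·m = 1.76×10^-8 Ω·m
A = π(d/2)² = π(6.3500e-03 m)² = 1.267e-04 m²
R₍25₎ = ρL/A = (1.76×10^-8)(1.62)/(1.267e-04) = 2.251×10^-4 Ω
R₍143₎ = R₍25₎(1 + αΔT) = 2.251×10^-4 × (1 + 0.0038×118) = 3.260×10^-4 Ω
P = I²R = (379)² × 3.260×10^-4 = 46.8 W

46.8 W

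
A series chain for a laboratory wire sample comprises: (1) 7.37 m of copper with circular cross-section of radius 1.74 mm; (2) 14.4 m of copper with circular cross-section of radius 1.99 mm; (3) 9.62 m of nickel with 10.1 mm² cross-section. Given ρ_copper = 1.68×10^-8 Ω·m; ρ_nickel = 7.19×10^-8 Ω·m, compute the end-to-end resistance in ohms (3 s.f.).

0.101 Ω

Seg 1: A = πr² = π(1.7400e-03 m)² = 9.511e-06 m²
R_1 = (1.68×10^-8)(7.37)/(9.511e-06) = 0.01302 Ω
Seg 2: A = πr² = π(1.9900e-03 m)² = 1.244e-05 m²
R_2 = (1.68×10^-8)(14.4)/(1.244e-05) = 0.01945 Ω
Seg 3: A = 10.1 mm² = 1.010e-05 m²
R_3 = (7.19×10^-8)(9.62)/(1.010e-05) = 0.06848 Ω
R_total = R_1 + R_2 + R_3 = 0.101 Ω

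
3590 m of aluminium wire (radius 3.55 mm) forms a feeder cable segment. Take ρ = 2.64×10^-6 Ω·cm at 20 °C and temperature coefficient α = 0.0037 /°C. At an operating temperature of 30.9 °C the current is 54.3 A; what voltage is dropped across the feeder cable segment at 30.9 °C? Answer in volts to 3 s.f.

ρ = 2.64×10^-6 Ω·cm = 2.64×10^-8 Ω·m
A = πr² = π(3.5500e-03 m)² = 3.959e-05 m²
R₍20₎ = ρL/A = (2.64×10^-8)(3590)/(3.959e-05) = 2.394 Ω
R₍30.9₎ = R₍20₎(1 + αΔT) = 2.394 × (1 + 0.0037×10.9) = 2.49 Ω
V = IR = 54.3 × 2.49 = 135 V

135 V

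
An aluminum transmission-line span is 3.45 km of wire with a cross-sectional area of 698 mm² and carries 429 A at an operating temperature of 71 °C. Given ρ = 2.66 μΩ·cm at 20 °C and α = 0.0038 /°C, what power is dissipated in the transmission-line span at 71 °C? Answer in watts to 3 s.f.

ρ = 2.66 μΩ·cm = 2.66×10^-8 Ω·m
A = 698 mm² = 6.980e-04 m²
R₍20₎ = ρL/A = (2.66×10^-8)(3450)/(6.980e-04) = 0.1315 Ω
R₍71₎ = R₍20₎(1 + αΔT) = 0.1315 × (1 + 0.0038×51) = 0.157 Ω
P = I²R = (429)² × 0.157 = 28900 W

28900 W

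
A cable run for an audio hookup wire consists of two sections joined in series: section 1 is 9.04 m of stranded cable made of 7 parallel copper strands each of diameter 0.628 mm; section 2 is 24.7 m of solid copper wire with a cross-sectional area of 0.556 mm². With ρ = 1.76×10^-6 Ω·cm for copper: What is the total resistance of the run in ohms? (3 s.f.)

ρ = 1.76×10^-6 Ω·cm = 1.76×10^-8 Ω·m
Section 1: A_strand = π(3.1400e-04)² = 3.097e-07 m²; R₁ = ρL/(N·A_s) = (1.76×10^-8)(9.04)/(7×3.097e-07) = 0.07338 Ω
Section 2: A = 0.556 mm² = 5.560e-07 m²
R₂ = (1.76×10^-8)(24.7)/(5.560e-07) = 0.7819 Ω
R = R₁ + R₂ = 0.855 Ω

0.855 Ω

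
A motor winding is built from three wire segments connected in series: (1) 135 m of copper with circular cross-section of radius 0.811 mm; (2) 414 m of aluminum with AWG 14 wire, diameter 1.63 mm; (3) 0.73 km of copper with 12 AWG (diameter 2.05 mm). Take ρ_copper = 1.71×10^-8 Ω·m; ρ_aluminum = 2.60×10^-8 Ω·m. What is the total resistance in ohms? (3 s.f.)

10.1 Ω

Seg 1: A = πr² = π(8.1100e-04 m)² = 2.066e-06 m²
R_1 = (1.71×10^-8)(135)/(2.066e-06) = 1.117 Ω
Seg 2: A = π(1.63/2 mm)² = π(8.1500e-04 m)² = 2.087e-06 m²
R_2 = (2.60×10^-8)(414)/(2.087e-06) = 5.158 Ω
Seg 3: A = π(2.05/2 mm)² = π(1.0250e-03 m)² = 3.301e-06 m²
R_3 = (1.71×10^-8)(730)/(3.301e-06) = 3.782 Ω
R_total = R_1 + R_2 + R_3 = 10.1 Ω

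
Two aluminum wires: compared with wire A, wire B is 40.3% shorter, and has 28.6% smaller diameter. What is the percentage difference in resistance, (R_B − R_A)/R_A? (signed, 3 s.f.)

17.1%

R ∝ L/d², so R_B/R_A = (1 − 40.3/100) × (1 − 28.6/100)⁻²
= 0.597 × 1.962 = 1.171
(R_B − R_A)/R_A = 1.171 − 1 = 17.1%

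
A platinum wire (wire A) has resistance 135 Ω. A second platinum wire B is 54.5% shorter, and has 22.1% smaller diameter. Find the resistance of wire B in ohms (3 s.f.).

R ∝ L/d², so R_B/R_A = (1 − 54.5/100) × (1 − 22.1/100)⁻²
= 0.455 × 1.648 = 0.7498
R_B = 0.7498 × 135 = 101 Ω

101 Ω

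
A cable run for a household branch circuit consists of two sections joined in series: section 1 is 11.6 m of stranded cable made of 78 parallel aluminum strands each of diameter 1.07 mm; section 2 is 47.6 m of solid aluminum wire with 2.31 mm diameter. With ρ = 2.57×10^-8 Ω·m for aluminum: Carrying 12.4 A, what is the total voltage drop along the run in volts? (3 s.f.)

Section 1: A_strand = π(5.3500e-04)² = 8.992e-07 m²; R₁ = ρL/(N·A_s) = (2.57×10^-8)(11.6)/(78×8.992e-07) = 0.00425 Ω
Section 2: A = π(d/2)² = π(1.1550e-03 m)² = 4.191e-06 m²
R₂ = (2.57×10^-8)(47.6)/(4.191e-06) = 0.2919 Ω
R = R₁ + R₂ = 0.2961 Ω
V = IR = 12.4 × 0.2961 = 3.67 V

3.67 V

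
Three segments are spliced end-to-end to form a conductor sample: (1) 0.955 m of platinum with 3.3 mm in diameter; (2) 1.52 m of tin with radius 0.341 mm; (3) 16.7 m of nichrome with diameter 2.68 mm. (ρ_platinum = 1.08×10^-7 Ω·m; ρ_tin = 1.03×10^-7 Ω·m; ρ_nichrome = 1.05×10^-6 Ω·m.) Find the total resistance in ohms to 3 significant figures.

Seg 1: A = π(d/2)² = π(1.6500e-03 m)² = 8.553e-06 m²
R_1 = (1.08×10^-7)(0.955)/(8.553e-06) = 0.01206 Ω
Seg 2: A = πr² = π(3.4100e-04 m)² = 3.653e-07 m²
R_2 = (1.03×10^-7)(1.52)/(3.653e-07) = 0.4286 Ω
Seg 3: A = π(d/2)² = π(1.3400e-03 m)² = 5.641e-06 m²
R_3 = (1.05×10^-6)(16.7)/(5.641e-06) = 3.108 Ω
R_total = R_1 + R_2 + R_3 = 3.55 Ω

3.55 Ω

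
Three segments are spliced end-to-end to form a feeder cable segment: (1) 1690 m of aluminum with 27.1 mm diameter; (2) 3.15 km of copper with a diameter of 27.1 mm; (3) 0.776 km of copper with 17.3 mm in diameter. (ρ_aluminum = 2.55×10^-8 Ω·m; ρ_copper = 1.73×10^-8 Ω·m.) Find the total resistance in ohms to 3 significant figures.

0.226 Ω

Seg 1: A = π(d/2)² = π(1.3550e-02 m)² = 5.768e-04 m²
R_1 = (2.55×10^-8)(1690)/(5.768e-04) = 0.07471 Ω
Seg 2: A = π(d/2)² = π(1.3550e-02 m)² = 5.768e-04 m²
R_2 = (1.73×10^-8)(3150)/(5.768e-04) = 0.09448 Ω
Seg 3: A = π(d/2)² = π(8.6500e-03 m)² = 2.351e-04 m²
R_3 = (1.73×10^-8)(776)/(2.351e-04) = 0.05711 Ω
R_total = R_1 + R_2 + R_3 = 0.226 Ω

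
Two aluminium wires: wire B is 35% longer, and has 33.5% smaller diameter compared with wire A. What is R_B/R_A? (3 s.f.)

R ∝ L/d², so R_B/R_A = (1 + 35/100) × (1 − 33.5/100)⁻²
= 1.35 × 2.261 = 3.05

3.05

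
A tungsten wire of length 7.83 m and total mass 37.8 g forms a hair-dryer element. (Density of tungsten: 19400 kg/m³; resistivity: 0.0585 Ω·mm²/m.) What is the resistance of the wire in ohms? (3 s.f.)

ρ = 0.0585 Ω·mm²/m = 5.85×10^-8 Ω·m
A = m/(density·L) = 0.0378/(19400×7.83) = 2.4884e-07 m²
R = ρL/A = (5.85×10^-8)(7.83)/(2.4884e-07) = 1.84 Ω

1.84 Ω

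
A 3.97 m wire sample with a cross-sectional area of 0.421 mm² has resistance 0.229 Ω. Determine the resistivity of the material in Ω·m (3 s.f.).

A = 0.421 mm² = 4.210e-07 m²
ρ = RA/L = (0.229)(4.210e-07)/(3.97) = 2.43×10^-8 Ω·m

2.43×10^-8 Ω·m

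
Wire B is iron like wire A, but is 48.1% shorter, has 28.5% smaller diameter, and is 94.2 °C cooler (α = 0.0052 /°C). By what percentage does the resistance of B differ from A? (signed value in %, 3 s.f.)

-48.2%

R ∝ ρL/d² with ρ ∝ (1+αΔT), so R_B/R_A = (1 − 48.1/100) × (1 − 28.5/100)⁻² × (1 − 0.0052×94.2)
= 0.519 × 1.956 × 0.5102 = 0.5179
(R_B − R_A)/R_A = 0.5179 − 1 = -48.2%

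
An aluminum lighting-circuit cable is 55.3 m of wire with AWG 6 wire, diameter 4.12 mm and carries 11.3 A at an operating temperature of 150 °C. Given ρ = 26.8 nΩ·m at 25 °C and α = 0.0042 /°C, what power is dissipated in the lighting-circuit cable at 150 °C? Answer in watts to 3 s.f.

ρ = 26.8 nΩ·m = 2.68×10^-8 Ω·m
A = π(4.12/2 mm)² = π(2.0600e-03 m)² = 1.333e-05 m²
R₍25₎ = ρL/A = (2.68×10^-8)(55.3)/(1.333e-05) = 0.1112 Ω
R₍150₎ = R₍25₎(1 + αΔT) = 0.1112 × (1 + 0.0042×125) = 0.1695 Ω
P = I²R = (11.3)² × 0.1695 = 21.6 W

21.6 W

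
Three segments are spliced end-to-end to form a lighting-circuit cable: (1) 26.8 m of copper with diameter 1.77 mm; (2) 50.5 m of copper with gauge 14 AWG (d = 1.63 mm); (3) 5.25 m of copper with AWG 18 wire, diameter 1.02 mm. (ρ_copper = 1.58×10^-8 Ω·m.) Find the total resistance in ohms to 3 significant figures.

Seg 1: A = π(d/2)² = π(8.8500e-04 m)² = 2.461e-06 m²
R_1 = (1.58×10^-8)(26.8)/(2.461e-06) = 0.1721 Ω
Seg 2: A = π(1.63/2 mm)² = π(8.1500e-04 m)² = 2.087e-06 m²
R_2 = (1.58×10^-8)(50.5)/(2.087e-06) = 0.3824 Ω
Seg 3: A = π(1.02/2 mm)² = π(5.1000e-04 m)² = 8.171e-07 m²
R_3 = (1.58×10^-8)(5.25)/(8.171e-07) = 0.1015 Ω
R_total = R_1 + R_2 + R_3 = 0.656 Ω

0.656 Ω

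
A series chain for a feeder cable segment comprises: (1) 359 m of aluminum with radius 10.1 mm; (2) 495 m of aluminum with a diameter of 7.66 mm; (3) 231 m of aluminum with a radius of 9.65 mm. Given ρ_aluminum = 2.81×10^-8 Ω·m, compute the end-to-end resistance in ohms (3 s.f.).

Seg 1: A = πr² = π(1.0100e-02 m)² = 3.205e-04 m²
R_1 = (2.81×10^-8)(359)/(3.205e-04) = 0.03148 Ω
Seg 2: A = π(d/2)² = π(3.8300e-03 m)² = 4.608e-05 m²
R_2 = (2.81×10^-8)(495)/(4.608e-05) = 0.3018 Ω
Seg 3: A = πr² = π(9.6500e-03 m)² = 2.926e-04 m²
R_3 = (2.81×10^-8)(231)/(2.926e-04) = 0.02219 Ω
R_total = R_1 + R_2 + R_3 = 0.355 Ω

0.355 Ω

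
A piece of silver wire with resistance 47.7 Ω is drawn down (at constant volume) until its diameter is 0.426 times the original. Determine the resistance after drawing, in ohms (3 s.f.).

1450 Ω

Volume constant ⇒ L' = L/r² with r = 0.426. R' = ρL'/A' = ρ(L/r²)/(πr²d₀²/4) = R/r⁴.
R' = 30.36 × 47.7 = 1450 Ω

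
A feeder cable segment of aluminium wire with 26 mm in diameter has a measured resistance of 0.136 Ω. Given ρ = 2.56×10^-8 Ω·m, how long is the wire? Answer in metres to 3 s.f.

A = π(d/2)² = π(1.3000e-02 m)² = 5.309e-04 m²
L = RA/ρ = (0.136)(5.309e-04)/(2.56×10^-8) = 2820 m

2820 m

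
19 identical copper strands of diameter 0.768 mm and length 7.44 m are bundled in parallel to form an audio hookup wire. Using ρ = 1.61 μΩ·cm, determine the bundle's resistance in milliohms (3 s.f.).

13.6 mΩ

ρ = 1.61 μΩ·cm = 1.61×10^-8 Ω·m
A_strand = π(3.8400e-04 m)² = 4.632e-07 m²
R_strand = ρL/A = (1.61×10^-8)(7.44)/(4.632e-07) = 0.2586 Ω
R_total = R_strand/N = 0.2586/19 = 13.6 mΩ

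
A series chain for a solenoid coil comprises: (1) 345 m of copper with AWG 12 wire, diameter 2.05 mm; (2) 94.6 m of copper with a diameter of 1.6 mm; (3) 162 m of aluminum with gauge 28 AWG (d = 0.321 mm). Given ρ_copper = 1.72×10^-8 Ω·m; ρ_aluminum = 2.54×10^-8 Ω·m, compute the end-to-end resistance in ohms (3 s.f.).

53.5 Ω

Seg 1: A = π(2.05/2 mm)² = π(1.0250e-03 m)² = 3.301e-06 m²
R_1 = (1.72×10^-8)(345)/(3.301e-06) = 1.798 Ω
Seg 2: A = π(d/2)² = π(8.0000e-04 m)² = 2.011e-06 m²
R_2 = (1.72×10^-8)(94.6)/(2.011e-06) = 0.8093 Ω
Seg 3: A = π(0.321/2 mm)² = π(1.6050e-04 m)² = 8.093e-08 m²
R_3 = (2.54×10^-8)(162)/(8.093e-08) = 50.85 Ω
R_total = R_1 + R_2 + R_3 = 53.5 Ω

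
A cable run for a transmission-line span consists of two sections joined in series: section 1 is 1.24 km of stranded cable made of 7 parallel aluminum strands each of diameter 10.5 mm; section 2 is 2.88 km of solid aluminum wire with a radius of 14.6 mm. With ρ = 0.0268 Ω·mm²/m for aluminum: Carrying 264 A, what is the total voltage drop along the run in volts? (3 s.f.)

44.9 V

ρ = 0.0268 Ω·mm²/m = 2.68×10^-8 Ω·m
Section 1: A_strand = π(5.2500e-03)² = 8.659e-05 m²; R₁ = ρL/(N·A_s) = (2.68×10^-8)(1240)/(7×8.659e-05) = 0.05483 Ω
Section 2: A = πr² = π(1.4600e-02 m)² = 6.697e-04 m²
R₂ = (2.68×10^-8)(2880)/(6.697e-04) = 0.1153 Ω
R = R₁ + R₂ = 0.1701 Ω
V = IR = 264 × 0.1701 = 44.9 V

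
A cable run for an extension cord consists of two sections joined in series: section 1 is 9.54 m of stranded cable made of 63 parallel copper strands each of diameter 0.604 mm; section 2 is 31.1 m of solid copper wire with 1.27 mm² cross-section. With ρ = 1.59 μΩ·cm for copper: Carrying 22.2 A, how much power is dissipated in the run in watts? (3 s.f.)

196 W

ρ = 1.59 μΩ·cm = 1.59×10^-8 Ω·m
Section 1: A_strand = π(3.0200e-04)² = 2.865e-07 m²; R₁ = ρL/(N·A_s) = (1.59×10^-8)(9.54)/(63×2.865e-07) = 0.008403 Ω
Section 2: A = 1.27 mm² = 1.270e-06 m²
R₂ = (1.59×10^-8)(31.1)/(1.270e-06) = 0.3894 Ω
R = R₁ + R₂ = 0.3978 Ω
P = I²R = (22.2)² × 0.3978 = 196 W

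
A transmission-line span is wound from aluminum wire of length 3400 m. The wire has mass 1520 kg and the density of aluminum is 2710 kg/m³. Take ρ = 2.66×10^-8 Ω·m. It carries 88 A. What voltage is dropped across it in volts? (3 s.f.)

48.2 V

A = m/(density·L) = 1520/(2710×3400) = 1.6497e-04 m²
R = ρL/A = (2.66×10^-8)(3400)/(1.6497e-04) = 0.5482 Ω
V = IR = 88 × 0.5482 = 48.2 V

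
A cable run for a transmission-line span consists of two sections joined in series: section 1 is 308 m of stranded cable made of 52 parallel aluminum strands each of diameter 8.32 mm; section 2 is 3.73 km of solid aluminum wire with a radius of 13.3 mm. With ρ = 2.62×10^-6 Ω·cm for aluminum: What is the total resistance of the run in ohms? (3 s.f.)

0.179 Ω

ρ = 2.62×10^-6 Ω·cm = 2.62×10^-8 Ω·m
Section 1: A_strand = π(4.1600e-03)² = 5.437e-05 m²; R₁ = ρL/(N·A_s) = (2.62×10^-8)(308)/(52×5.437e-05) = 0.002854 Ω
Section 2: A = πr² = π(1.3300e-02 m)² = 5.557e-04 m²
R₂ = (2.62×10^-8)(3730)/(5.557e-04) = 0.1759 Ω
R = R₁ + R₂ = 0.179 Ω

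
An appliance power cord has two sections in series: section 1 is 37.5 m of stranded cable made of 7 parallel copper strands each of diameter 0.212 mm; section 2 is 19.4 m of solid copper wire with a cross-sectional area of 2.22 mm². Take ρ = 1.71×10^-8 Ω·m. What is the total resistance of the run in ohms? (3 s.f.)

2.74 Ω

Section 1: A_strand = π(1.0600e-04)² = 3.530e-08 m²; R₁ = ρL/(N·A_s) = (1.71×10^-8)(37.5)/(7×3.530e-08) = 2.595 Ω
Section 2: A = 2.22 mm² = 2.220e-06 m²
R₂ = (1.71×10^-8)(19.4)/(2.220e-06) = 0.1494 Ω
R = R₁ + R₂ = 2.74 Ω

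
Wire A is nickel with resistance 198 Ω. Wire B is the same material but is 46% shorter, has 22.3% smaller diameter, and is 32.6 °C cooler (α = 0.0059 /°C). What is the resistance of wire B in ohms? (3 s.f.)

R ∝ ρL/d² with ρ ∝ (1+αΔT), so R_B/R_A = (1 − 46/100) × (1 − 22.3/100)⁻² × (1 − 0.0059×32.6)
= 0.54 × 1.656 × 0.8077 = 0.7224
R_B = 0.7224 × 198 = 143 Ω

143 Ω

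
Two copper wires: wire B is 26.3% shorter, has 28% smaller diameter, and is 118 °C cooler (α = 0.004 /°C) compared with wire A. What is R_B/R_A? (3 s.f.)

R ∝ ρL/d² with ρ ∝ (1+αΔT), so R_B/R_A = (1 − 26.3/100) × (1 − 28/100)⁻² × (1 − 0.004×118)
= 0.737 × 1.929 × 0.528 = 0.751

0.751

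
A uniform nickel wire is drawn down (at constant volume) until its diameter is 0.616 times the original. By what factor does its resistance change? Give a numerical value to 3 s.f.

6.95

Volume constant ⇒ L' = L/r² with r = 0.616. R' = ρL'/A' = ρ(L/r²)/(πr²d₀²/4) = R/r⁴.
Factor = 6.95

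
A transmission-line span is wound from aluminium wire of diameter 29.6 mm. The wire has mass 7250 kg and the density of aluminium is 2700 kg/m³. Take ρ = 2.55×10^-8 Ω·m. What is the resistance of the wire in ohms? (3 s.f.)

A = π(d/2)² = π(1.4800e-02 m)² = 6.8813e-04 m²
L = m/(density·A) = 7250/(2700×6.8813e-04) = 3902 m
R = ρL/A = (2.55×10^-8)(3902)/(6.8813e-04) = 0.145 Ω

0.145 Ω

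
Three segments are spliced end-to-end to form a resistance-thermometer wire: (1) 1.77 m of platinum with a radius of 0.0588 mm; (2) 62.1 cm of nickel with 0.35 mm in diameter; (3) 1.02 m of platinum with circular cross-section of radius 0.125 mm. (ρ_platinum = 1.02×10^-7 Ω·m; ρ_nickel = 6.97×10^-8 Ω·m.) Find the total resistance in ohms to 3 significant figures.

Seg 1: A = πr² = π(5.8800e-05 m)² = 1.086e-08 m²
R_1 = (1.02×10^-7)(1.77)/(1.086e-08) = 16.62 Ω
Seg 2: A = π(d/2)² = π(1.7500e-04 m)² = 9.621e-08 m²
R_2 = (6.97×10^-8)(0.621)/(9.621e-08) = 0.4499 Ω
Seg 3: A = πr² = π(1.2500e-04 m)² = 4.909e-08 m²
R_3 = (1.02×10^-7)(1.02)/(4.909e-08) = 2.119 Ω
R_total = R_1 + R_2 + R_3 = 19.2 Ω

19.2 Ω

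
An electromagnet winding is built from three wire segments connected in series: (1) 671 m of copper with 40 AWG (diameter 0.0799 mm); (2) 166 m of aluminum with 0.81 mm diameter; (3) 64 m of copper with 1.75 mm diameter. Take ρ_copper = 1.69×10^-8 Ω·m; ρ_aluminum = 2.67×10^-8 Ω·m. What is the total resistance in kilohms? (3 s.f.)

2.27 kΩ

Seg 1: A = π(0.0799/2 mm)² = π(3.9950e-05 m)² = 5.014e-09 m²
R_1 = (1.69×10^-8)(671)/(5.014e-09) = 2262 Ω
Seg 2: A = π(d/2)² = π(4.0500e-04 m)² = 5.153e-07 m²
R_2 = (2.67×10^-8)(166)/(5.153e-07) = 8.601 Ω
Seg 3: A = π(d/2)² = π(8.7500e-04 m)² = 2.405e-06 m²
R_3 = (1.69×10^-8)(64)/(2.405e-06) = 0.4497 Ω
R_total = R_1 + R_2 + R_3 = 2.27 kΩ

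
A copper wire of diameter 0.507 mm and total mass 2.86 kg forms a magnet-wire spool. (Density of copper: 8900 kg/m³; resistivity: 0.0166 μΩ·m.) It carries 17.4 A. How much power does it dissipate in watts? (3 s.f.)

39600 W

ρ = 0.0166 μΩ·m = 1.66×10^-8 Ω·m
A = π(d/2)² = π(2.5350e-04 m)² = 2.0189e-07 m²
L = m/(density·A) = 2.86/(8900×2.0189e-07) = 1592 m
R = ρL/A = (1.66×10^-8)(1592)/(2.0189e-07) = 130.9 Ω
P = I²R = (17.4)² × 130.9 = 39600 W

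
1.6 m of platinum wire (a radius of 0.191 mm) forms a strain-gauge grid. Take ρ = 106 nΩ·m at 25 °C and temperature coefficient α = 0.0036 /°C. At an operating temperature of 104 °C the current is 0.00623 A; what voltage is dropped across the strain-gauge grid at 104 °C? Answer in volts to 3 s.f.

0.0118 V

ρ = 106 nΩ·m = 1.06×10^-7 Ω·m
A = πr² = π(1.9100e-04 m)² = 1.146e-07 m²
R₍25₎ = ρL/A = (1.06×10^-7)(1.6)/(1.146e-07) = 1.48 Ω
R₍104₎ = R₍25₎(1 + αΔT) = 1.48 × (1 + 0.0036×79) = 1.901 Ω
V = IR = 0.00623 × 1.901 = 0.0118 V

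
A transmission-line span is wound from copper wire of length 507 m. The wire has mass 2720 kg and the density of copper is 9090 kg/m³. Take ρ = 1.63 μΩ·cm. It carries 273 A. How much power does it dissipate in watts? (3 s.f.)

ρ = 1.63 μΩ·cm = 1.63×10^-8 Ω·m
A = m/(density·L) = 2720/(9090×507) = 5.9020e-04 m²
R = ρL/A = (1.63×10^-8)(507)/(5.9020e-04) = 0.014 Ω
P = I²R = (273)² × 0.014 = 1040 W

1040 W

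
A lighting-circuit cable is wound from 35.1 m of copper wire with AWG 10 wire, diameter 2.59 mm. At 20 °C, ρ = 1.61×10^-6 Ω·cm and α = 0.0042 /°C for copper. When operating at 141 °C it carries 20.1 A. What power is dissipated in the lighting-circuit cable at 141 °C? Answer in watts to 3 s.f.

65.4 W

ρ = 1.61×10^-6 Ω·cm = 1.61×10^-8 Ω·m
A = π(2.59/2 mm)² = π(1.2950e-03 m)² = 5.269e-06 m²
R₍20₎ = ρL/A = (1.61×10^-8)(35.1)/(5.269e-06) = 0.1073 Ω
R₍141₎ = R₍20₎(1 + αΔT) = 0.1073 × (1 + 0.0042×121) = 0.1618 Ω
P = I²R = (20.1)² × 0.1618 = 65.4 W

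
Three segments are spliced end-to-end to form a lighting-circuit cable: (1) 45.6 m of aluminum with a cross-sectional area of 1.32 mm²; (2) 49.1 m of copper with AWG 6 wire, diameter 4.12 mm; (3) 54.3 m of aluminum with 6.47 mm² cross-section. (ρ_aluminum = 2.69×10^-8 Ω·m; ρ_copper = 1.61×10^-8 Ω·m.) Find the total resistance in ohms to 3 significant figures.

1.21 Ω

Seg 1: A = 1.32 mm² = 1.320e-06 m²
R_1 = (2.69×10^-8)(45.6)/(1.320e-06) = 0.9293 Ω
Seg 2: A = π(4.12/2 mm)² = π(2.0600e-03 m)² = 1.333e-05 m²
R_2 = (1.61×10^-8)(49.1)/(1.333e-05) = 0.0593 Ω
Seg 3: A = 6.47 mm² = 6.470e-06 m²
R_3 = (2.69×10^-8)(54.3)/(6.470e-06) = 0.2258 Ω
R_total = R_1 + R_2 + R_3 = 1.21 Ω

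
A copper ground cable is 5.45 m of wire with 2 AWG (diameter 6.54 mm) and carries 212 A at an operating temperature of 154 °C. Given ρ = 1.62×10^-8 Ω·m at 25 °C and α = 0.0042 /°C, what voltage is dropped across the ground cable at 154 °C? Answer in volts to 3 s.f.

0.859 V

A = π(6.54/2 mm)² = π(3.2700e-03 m)² = 3.359e-05 m²
R₍25₎ = ρL/A = (1.62×10^-8)(5.45)/(3.359e-05) = 0.002628 Ω
R₍154₎ = R₍25₎(1 + αΔT) = 0.002628 × (1 + 0.0042×129) = 0.004052 Ω
V = IR = 212 × 0.004052 = 0.859 V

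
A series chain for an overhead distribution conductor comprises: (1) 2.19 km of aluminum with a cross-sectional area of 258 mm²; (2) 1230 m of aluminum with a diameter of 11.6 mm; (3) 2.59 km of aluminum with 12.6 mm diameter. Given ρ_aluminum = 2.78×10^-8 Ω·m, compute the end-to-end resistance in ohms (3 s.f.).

1.14 Ω

Seg 1: A = 258 mm² = 2.580e-04 m²
R_1 = (2.78×10^-8)(2190)/(2.580e-04) = 0.236 Ω
Seg 2: A = π(d/2)² = π(5.8000e-03 m)² = 1.057e-04 m²
R_2 = (2.78×10^-8)(1230)/(1.057e-04) = 0.3236 Ω
Seg 3: A = π(d/2)² = π(6.3000e-03 m)² = 1.247e-04 m²
R_3 = (2.78×10^-8)(2590)/(1.247e-04) = 0.5774 Ω
R_total = R_1 + R_2 + R_3 = 1.14 Ω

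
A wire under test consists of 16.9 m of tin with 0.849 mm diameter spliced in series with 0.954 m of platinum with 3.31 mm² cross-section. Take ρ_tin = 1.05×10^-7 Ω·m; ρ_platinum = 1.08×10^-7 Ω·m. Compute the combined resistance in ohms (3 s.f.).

Segment 1: A = π(d/2)² = π(4.2450e-04 m)² = 5.661e-07 m²
R₁ = ρL/A = (1.05×10^-7)(16.9)/(5.661e-07) = 3.135 Ω
Segment 2: A = 3.31 mm² = 3.310e-06 m²
R₂ = (1.08×10^-7)(0.954)/(3.310e-06) = 0.03113 Ω
R = R₁ + R₂ = 3.17 Ω

3.17 Ω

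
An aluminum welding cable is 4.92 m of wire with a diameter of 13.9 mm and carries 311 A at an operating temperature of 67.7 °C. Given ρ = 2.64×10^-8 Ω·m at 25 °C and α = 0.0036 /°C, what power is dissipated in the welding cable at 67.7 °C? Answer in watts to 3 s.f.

95.5 W

A = π(d/2)² = π(6.9500e-03 m)² = 1.517e-04 m²
R₍25₎ = ρL/A = (2.64×10^-8)(4.92)/(1.517e-04) = 8.560×10^-4 Ω
R₍67.7₎ = R₍25₎(1 + αΔT) = 8.560×10^-4 × (1 + 0.0036×42.7) = 9.875×10^-4 Ω
P = I²R = (311)² × 9.875×10^-4 = 95.5 W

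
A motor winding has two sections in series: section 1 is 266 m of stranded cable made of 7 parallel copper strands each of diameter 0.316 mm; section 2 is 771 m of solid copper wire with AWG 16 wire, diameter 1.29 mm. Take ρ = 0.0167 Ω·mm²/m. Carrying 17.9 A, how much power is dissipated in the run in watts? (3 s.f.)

5750 W

ρ = 0.0167 Ω·mm²/m = 1.67×10^-8 Ω·m
Section 1: A_strand = π(1.5800e-04)² = 7.843e-08 m²; R₁ = ρL/(N·A_s) = (1.67×10^-8)(266)/(7×7.843e-08) = 8.092 Ω
Section 2: A = π(1.29/2 mm)² = π(6.4500e-04 m)² = 1.307e-06 m²
R₂ = (1.67×10^-8)(771)/(1.307e-06) = 9.851 Ω
R = R₁ + R₂ = 17.94 Ω
P = I²R = (17.9)² × 17.94 = 5750 W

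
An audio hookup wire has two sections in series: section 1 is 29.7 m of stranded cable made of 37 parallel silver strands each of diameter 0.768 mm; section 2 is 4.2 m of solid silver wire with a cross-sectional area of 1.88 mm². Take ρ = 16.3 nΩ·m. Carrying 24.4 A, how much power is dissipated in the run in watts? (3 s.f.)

ρ = 16.3 nΩ·m = 1.63×10^-8 Ω·m
Section 1: A_strand = π(3.8400e-04)² = 4.632e-07 m²; R₁ = ρL/(N·A_s) = (1.63×10^-8)(29.7)/(37×4.632e-07) = 0.02824 Ω
Section 2: A = 1.88 mm² = 1.880e-06 m²
R₂ = (1.63×10^-8)(4.2)/(1.880e-06) = 0.03641 Ω
R = R₁ + R₂ = 0.06466 Ω
P = I²R = (24.4)² × 0.06466 = 38.5 W

38.5 W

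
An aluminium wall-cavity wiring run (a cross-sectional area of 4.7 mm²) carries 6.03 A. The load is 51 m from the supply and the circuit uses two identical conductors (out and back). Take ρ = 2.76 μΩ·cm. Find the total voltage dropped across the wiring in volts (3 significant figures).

3.61 V

ρ = 2.76 μΩ·cm = 2.76×10^-8 Ω·m
A = 4.7 mm² = 4.700e-06 m²
Total conductor length (both ways) L = 2 × 51 = 102 m
R = ρL/A = (2.76×10^-8)(102)/(4.700e-06) = 0.599 Ω
V = IR = 6.03 × 0.599 = 3.61 V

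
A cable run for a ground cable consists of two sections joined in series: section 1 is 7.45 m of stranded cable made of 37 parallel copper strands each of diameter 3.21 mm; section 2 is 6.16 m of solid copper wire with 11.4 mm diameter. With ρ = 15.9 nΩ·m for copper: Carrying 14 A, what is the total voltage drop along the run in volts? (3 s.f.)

0.0190 V

ρ = 15.9 nΩ·m = 1.59×10^-8 Ω·m
Section 1: A_strand = π(1.6050e-03)² = 8.093e-06 m²; R₁ = ρL/(N·A_s) = (1.59×10^-8)(7.45)/(37×8.093e-06) = 3.956×10^-4 Ω
Section 2: A = π(d/2)² = π(5.7000e-03 m)² = 1.021e-04 m²
R₂ = (1.59×10^-8)(6.16)/(1.021e-04) = 9.596×10^-4 Ω
R = R₁ + R₂ = 0.001355 Ω
V = IR = 14 × 0.001355 = 0.0190 V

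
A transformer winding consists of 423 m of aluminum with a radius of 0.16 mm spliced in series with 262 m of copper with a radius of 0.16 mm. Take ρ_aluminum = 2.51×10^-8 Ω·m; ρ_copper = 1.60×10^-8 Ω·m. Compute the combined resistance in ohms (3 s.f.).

Segment 1: A = πr² = π(1.6000e-04 m)² = 8.042e-08 m²
R₁ = ρL/A = (2.51×10^-8)(423)/(8.042e-08) = 132 Ω
R₂ = (1.60×10^-8)(262)/(8.042e-08) = 52.12 Ω
R = R₁ + R₂ = 184 Ω

184 Ω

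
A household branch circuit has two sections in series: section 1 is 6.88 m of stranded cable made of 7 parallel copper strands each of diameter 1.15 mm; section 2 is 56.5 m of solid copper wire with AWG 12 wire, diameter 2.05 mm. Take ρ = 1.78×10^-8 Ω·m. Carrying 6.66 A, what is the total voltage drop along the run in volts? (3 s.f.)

2.14 V

Section 1: A_strand = π(5.7500e-04)² = 1.039e-06 m²; R₁ = ρL/(N·A_s) = (1.78×10^-8)(6.88)/(7×1.039e-06) = 0.01684 Ω
Section 2: A = π(2.05/2 mm)² = π(1.0250e-03 m)² = 3.301e-06 m²
R₂ = (1.78×10^-8)(56.5)/(3.301e-06) = 0.3047 Ω
R = R₁ + R₂ = 0.3215 Ω
V = IR = 6.66 × 0.3215 = 2.14 V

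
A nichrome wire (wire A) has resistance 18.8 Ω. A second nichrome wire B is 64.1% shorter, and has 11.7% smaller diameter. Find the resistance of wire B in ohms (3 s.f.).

8.66 Ω

R ∝ L/d², so R_B/R_A = (1 − 64.1/100) × (1 − 11.7/100)⁻²
= 0.359 × 1.283 = 0.4604
R_B = 0.4604 × 18.8 = 8.66 Ω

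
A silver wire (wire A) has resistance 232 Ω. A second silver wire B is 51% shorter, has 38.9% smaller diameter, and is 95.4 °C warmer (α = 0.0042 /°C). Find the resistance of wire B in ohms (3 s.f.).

R ∝ ρL/d² with ρ ∝ (1+αΔT), so R_B/R_A = (1 − 51/100) × (1 − 38.9/100)⁻² × (1 + 0.0042×95.4)
= 0.49 × 2.679 × 1.401 = 1.839
R_B = 1.839 × 232 = 427 Ω

427 Ω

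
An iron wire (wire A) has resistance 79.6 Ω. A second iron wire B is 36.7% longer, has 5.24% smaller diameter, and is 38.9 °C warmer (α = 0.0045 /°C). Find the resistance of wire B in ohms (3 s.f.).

R ∝ ρL/d² with ρ ∝ (1+αΔT), so R_B/R_A = (1 + 36.7/100) × (1 − 5.24/100)⁻² × (1 + 0.0045×38.9)
= 1.367 × 1.114 × 1.175 = 1.789
R_B = 1.789 × 79.6 = 142 Ω

142 Ω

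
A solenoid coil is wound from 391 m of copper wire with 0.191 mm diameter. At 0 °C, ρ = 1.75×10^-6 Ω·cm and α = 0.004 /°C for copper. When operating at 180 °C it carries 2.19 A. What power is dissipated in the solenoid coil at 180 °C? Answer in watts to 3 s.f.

1970 W

ρ = 1.75×10^-6 Ω·cm = 1.75×10^-8 Ω·m
A = π(d/2)² = π(9.5500e-05 m)² = 2.865e-08 m²
R₍0₎ = ρL/A = (1.75×10^-8)(391)/(2.865e-08) = 238.8 Ω
R₍180₎ = R₍0₎(1 + αΔT) = 238.8 × (1 + 0.004×180) = 410.8 Ω
P = I²R = (2.19)² × 410.8 = 1970 W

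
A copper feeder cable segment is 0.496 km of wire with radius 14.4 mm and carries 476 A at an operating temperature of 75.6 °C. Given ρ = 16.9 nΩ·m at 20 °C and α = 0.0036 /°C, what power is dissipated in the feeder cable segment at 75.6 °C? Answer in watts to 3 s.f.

ρ = 16.9 nΩ·m = 1.69×10^-8 Ω·m
A = πr² = π(1.4400e-02 m)² = 6.514e-04 m²
R₍20₎ = ρL/A = (1.69×10^-8)(496)/(6.514e-04) = 0.01287 Ω
R₍75.6₎ = R₍20₎(1 + αΔT) = 0.01287 × (1 + 0.0036×55.6) = 0.01544 Ω
P = I²R = (476)² × 0.01544 = 3500 W

3500 W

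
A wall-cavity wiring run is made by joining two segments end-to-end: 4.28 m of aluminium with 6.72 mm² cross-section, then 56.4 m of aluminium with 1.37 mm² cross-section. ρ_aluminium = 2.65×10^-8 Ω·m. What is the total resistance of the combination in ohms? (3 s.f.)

1.11 Ω

Segment 1: A = 6.72 mm² = 6.720e-06 m²
R₁ = ρL/A = (2.65×10^-8)(4.28)/(6.720e-06) = 0.01688 Ω
Segment 2: A = 1.37 mm² = 1.370e-06 m²
R₂ = (2.65×10^-8)(56.4)/(1.370e-06) = 1.091 Ω
R = R₁ + R₂ = 1.11 Ω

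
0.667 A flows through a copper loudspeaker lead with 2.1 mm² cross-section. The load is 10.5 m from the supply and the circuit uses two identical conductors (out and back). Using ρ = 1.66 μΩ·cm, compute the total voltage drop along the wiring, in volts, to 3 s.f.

ρ = 1.66 μΩ·cm = 1.66×10^-8 Ω·m
A = 2.1 mm² = 2.100e-06 m²
Total conductor length (both ways) L = 2 × 10.5 = 21 m
R = ρL/A = (1.66×10^-8)(21)/(2.100e-06) = 0.166 Ω
V = IR = 0.667 × 0.166 = 0.111 V

0.111 V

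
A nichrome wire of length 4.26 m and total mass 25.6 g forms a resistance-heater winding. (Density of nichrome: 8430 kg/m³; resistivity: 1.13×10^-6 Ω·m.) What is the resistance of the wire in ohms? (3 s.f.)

6.75 Ω

A = m/(density·L) = 0.0256/(8430×4.26) = 7.1286e-07 m²
R = ρL/A = (1.13×10^-6)(4.26)/(7.1286e-07) = 6.75 Ω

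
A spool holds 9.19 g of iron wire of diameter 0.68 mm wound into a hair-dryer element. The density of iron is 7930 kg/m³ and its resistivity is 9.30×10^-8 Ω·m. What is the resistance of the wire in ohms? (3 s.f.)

A = π(d/2)² = π(3.4000e-04 m)² = 3.6317e-07 m²
L = m/(density·A) = 0.00919/(7930×3.6317e-07) = 3.191 m
R = ρL/A = (9.30×10^-8)(3.191)/(3.6317e-07) = 0.817 Ω

0.817 Ω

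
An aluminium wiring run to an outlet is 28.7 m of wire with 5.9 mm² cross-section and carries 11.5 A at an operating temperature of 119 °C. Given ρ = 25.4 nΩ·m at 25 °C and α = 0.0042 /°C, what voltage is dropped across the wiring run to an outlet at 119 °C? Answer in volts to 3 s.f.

1.98 V

ρ = 25.4 nΩ·m = 2.54×10^-8 Ω·m
A = 5.9 mm² = 5.900e-06 m²
R₍25₎ = ρL/A = (2.54×10^-8)(28.7)/(5.900e-06) = 0.1236 Ω
R₍119₎ = R₍25₎(1 + αΔT) = 0.1236 × (1 + 0.0042×94) = 0.1723 Ω
V = IR = 11.5 × 0.1723 = 1.98 V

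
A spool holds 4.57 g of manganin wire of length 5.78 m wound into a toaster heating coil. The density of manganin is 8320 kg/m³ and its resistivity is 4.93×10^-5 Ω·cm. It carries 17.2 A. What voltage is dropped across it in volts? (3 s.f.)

ρ = 4.93×10^-5 Ω·cm = 4.93×10^-7 Ω·m
A = m/(density·L) = 0.00457/(8320×5.78) = 9.5031e-08 m²
R = ρL/A = (4.93×10^-7)(5.78)/(9.5031e-08) = 29.99 Ω
V = IR = 17.2 × 29.99 = 516 V

516 V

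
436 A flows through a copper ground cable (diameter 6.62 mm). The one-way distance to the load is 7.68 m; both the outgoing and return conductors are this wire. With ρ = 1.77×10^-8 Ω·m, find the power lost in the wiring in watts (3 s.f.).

1500 W

A = π(d/2)² = π(3.3100e-03 m)² = 3.442e-05 m²
Total conductor length (both ways) L = 2 × 7.68 = 15.36 m
R = ρL/A = (1.77×10^-8)(15.36)/(3.442e-05) = 0.007899 Ω
P = I²R = (436)² × 0.007899 = 1500 W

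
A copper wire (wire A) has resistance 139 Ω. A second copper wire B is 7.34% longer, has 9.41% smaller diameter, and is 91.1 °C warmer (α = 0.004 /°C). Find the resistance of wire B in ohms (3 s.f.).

R ∝ ρL/d² with ρ ∝ (1+αΔT), so R_B/R_A = (1 + 7.34/100) × (1 − 9.41/100)⁻² × (1 + 0.004×91.1)
= 1.073 × 1.218 × 1.364 = 1.785
R_B = 1.785 × 139 = 248 Ω

248 Ω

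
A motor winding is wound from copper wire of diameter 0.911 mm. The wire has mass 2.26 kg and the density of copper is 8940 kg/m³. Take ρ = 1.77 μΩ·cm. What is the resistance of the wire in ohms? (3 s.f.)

10.5 Ω

ρ = 1.77 μΩ·cm = 1.77×10^-8 Ω·m
A = π(d/2)² = π(4.5550e-04 m)² = 6.5182e-07 m²
L = m/(density·A) = 2.26/(8940×6.5182e-07) = 387.8 m
R = ρL/A = (1.77×10^-8)(387.8)/(6.5182e-07) = 10.5 Ω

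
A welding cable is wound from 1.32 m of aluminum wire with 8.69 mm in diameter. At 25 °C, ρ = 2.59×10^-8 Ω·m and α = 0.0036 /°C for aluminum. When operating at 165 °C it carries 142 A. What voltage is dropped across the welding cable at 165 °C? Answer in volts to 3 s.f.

A = π(d/2)² = π(4.3450e-03 m)² = 5.931e-05 m²
R₍25₎ = ρL/A = (2.59×10^-8)(1.32)/(5.931e-05) = 5.764×10^-4 Ω
R₍165₎ = R₍25₎(1 + αΔT) = 5.764×10^-4 × (1 + 0.0036×140) = 8.669×10^-4 Ω
V = IR = 142 × 8.669×10^-4 = 0.123 V

0.123 V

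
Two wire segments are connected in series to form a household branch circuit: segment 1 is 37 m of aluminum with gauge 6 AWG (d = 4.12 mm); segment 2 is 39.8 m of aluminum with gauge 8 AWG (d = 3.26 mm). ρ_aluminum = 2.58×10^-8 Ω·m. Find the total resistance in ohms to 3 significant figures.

Segment 1: A = π(4.12/2 mm)² = π(2.0600e-03 m)² = 1.333e-05 m²
R₁ = ρL/A = (2.58×10^-8)(37)/(1.333e-05) = 0.0716 Ω
Segment 2: A = π(3.26/2 mm)² = π(1.6300e-03 m)² = 8.347e-06 m²
R₂ = (2.58×10^-8)(39.8)/(8.347e-06) = 0.123 Ω
R = R₁ + R₂ = 0.195 Ω

0.195 Ω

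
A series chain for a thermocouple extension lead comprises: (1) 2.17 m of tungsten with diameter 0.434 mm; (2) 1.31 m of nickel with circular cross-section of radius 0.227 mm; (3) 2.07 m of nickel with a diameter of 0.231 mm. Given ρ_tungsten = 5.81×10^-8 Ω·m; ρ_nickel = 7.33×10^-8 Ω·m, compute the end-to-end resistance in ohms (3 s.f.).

Seg 1: A = π(d/2)² = π(2.1700e-04 m)² = 1.479e-07 m²
R_1 = (5.81×10^-8)(2.17)/(1.479e-07) = 0.8522 Ω
Seg 2: A = πr² = π(2.2700e-04 m)² = 1.619e-07 m²
R_2 = (7.33×10^-8)(1.31)/(1.619e-07) = 0.5932 Ω
Seg 3: A = π(d/2)² = π(1.1550e-04 m)² = 4.191e-08 m²
R_3 = (7.33×10^-8)(2.07)/(4.191e-08) = 3.62 Ω
R_total = R_1 + R_2 + R_3 = 5.07 Ω

5.07 Ω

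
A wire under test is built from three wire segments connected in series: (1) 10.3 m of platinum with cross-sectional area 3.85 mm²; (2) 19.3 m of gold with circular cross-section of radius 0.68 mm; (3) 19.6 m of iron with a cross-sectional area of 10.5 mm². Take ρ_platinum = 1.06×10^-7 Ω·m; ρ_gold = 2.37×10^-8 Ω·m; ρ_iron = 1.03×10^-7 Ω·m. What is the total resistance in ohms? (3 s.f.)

0.791 Ω

Seg 1: A = 3.85 mm² = 3.850e-06 m²
R_1 = (1.06×10^-7)(10.3)/(3.850e-06) = 0.2836 Ω
Seg 2: A = πr² = π(6.8000e-04 m)² = 1.453e-06 m²
R_2 = (2.37×10^-8)(19.3)/(1.453e-06) = 0.3149 Ω
Seg 3: A = 10.5 mm² = 1.050e-05 m²
R_3 = (1.03×10^-7)(19.6)/(1.050e-05) = 0.1923 Ω
R_total = R_1 + R_2 + R_3 = 0.791 Ω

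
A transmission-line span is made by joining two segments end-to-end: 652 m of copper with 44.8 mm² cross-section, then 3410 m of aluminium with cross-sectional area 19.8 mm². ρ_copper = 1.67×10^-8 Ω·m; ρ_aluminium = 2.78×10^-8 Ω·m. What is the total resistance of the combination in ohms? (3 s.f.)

Segment 1: A = 44.8 mm² = 4.480e-05 m²
R₁ = ρL/A = (1.67×10^-8)(652)/(4.480e-05) = 0.243 Ω
Segment 2: A = 19.8 mm² = 1.980e-05 m²
R₂ = (2.78×10^-8)(3410)/(1.980e-05) = 4.788 Ω
R = R₁ + R₂ = 5.03 Ω

5.03 Ω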